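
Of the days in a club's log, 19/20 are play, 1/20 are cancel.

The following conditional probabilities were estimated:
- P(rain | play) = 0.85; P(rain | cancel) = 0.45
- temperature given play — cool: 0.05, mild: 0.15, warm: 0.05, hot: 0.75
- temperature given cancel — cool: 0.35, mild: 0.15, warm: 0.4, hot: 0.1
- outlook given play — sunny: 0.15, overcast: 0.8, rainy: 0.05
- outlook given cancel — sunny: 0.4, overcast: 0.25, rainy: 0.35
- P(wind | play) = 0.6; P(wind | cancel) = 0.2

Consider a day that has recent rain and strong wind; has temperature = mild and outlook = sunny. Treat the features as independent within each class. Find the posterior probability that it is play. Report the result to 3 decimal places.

0.976

play: 0.95 × 0.85 × 0.15 × 0.15 × 0.6 = 0.01090125
cancel: 0.05 × 0.45 × 0.15 × 0.4 × 0.2 = 0.00027
P(play | x) = 0.01090125 / 0.01117125 ≈ 0.976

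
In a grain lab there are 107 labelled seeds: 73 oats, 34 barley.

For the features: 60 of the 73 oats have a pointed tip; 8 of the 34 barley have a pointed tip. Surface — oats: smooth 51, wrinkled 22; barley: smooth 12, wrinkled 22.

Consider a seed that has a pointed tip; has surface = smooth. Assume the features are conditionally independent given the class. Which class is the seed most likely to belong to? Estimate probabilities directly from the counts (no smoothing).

oats: (73/107) × (60/73) × (51/73) ≈ 0.391755
barley: (34/107) × (8/34) × (12/34) ≈ 0.0263881
Highest score → oats.

oats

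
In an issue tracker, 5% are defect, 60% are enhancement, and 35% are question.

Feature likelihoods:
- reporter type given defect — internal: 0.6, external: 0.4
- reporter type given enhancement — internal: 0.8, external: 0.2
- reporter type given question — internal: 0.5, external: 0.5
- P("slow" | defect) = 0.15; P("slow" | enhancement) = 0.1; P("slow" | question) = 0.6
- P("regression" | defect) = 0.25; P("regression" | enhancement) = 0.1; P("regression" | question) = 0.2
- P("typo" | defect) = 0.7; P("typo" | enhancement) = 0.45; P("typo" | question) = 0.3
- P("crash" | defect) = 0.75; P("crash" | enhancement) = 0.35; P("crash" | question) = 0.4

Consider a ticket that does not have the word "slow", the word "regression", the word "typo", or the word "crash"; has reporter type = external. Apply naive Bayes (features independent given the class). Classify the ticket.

defect: 0.05 × 0.4 × (1−0.15) × (1−0.25) × (1−0.7) × (1−0.75) = 0.00095625
enhancement: 0.6 × 0.2 × (1−0.1) × (1−0.1) × (1−0.45) × (1−0.35) = 0.034749
question: 0.35 × 0.5 × (1−0.6) × (1−0.2) × (1−0.3) × (1−0.4) = 0.02352
Highest score → enhancement.

enhancement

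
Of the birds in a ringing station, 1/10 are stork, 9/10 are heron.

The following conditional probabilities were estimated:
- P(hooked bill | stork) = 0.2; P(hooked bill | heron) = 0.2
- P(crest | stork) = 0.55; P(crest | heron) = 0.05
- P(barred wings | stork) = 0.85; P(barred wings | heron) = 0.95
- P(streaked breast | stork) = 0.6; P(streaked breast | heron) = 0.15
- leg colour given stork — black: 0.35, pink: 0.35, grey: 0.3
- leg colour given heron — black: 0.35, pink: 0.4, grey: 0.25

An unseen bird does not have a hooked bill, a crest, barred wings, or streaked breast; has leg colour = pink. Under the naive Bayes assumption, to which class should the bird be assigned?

stork: 0.1 × (1−0.2) × (1−0.55) × (1−0.85) × (1−0.6) × 0.35 = 0.000756
heron: 0.9 × (1−0.2) × (1−0.05) × (1−0.95) × (1−0.15) × 0.4 = 0.011628
Highest score → heron.

heron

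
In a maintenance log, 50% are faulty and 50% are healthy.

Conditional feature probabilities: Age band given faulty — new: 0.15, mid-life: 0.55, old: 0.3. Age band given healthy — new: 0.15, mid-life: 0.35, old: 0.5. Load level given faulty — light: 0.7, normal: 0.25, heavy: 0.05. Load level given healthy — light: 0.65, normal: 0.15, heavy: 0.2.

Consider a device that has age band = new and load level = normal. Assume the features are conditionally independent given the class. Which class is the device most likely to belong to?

faulty

faulty: 0.5 × 0.15 × 0.25 = 0.01875
healthy: 0.5 × 0.15 × 0.15 = 0.01125
Highest score → faulty.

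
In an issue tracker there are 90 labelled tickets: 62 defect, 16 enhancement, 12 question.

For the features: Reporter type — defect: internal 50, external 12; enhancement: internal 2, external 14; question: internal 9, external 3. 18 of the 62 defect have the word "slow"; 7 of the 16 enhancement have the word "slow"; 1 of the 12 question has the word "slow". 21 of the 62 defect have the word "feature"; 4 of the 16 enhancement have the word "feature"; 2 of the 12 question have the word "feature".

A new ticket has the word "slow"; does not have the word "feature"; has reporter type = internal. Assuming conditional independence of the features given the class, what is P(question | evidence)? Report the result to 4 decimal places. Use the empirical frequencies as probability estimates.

defect: (62/90) × (50/62) × (18/62) × (41/62) ≈ 0.10666
enhancement: (16/90) × (2/16) × (7/16) × (12/16) ≈ 0.00729167
question: (12/90) × (9/12) × (1/12) × (10/12) ≈ 0.00694444
P(question | x) = 0.00694444 / 0.12089611 ≈ 0.0574

0.0574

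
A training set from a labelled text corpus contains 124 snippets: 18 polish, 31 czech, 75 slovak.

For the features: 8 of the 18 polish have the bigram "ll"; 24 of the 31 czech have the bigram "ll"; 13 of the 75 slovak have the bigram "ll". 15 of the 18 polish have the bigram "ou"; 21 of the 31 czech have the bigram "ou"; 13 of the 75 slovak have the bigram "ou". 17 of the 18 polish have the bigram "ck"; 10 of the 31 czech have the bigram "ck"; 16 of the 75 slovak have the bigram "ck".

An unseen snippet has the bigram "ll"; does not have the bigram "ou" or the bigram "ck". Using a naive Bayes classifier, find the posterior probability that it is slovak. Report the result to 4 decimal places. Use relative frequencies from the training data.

polish: (18/124) × (8/18) × (3/18) × (1/18) ≈ 0.000597372
czech: (31/124) × (24/31) × (10/31) × (21/31) ≈ 0.0422947
slovak: (75/124) × (13/75) × (62/75) × (59/75) ≈ 0.0681778
P(slovak | x) = 0.0681778 / 0.111069872 ≈ 0.6138

0.6138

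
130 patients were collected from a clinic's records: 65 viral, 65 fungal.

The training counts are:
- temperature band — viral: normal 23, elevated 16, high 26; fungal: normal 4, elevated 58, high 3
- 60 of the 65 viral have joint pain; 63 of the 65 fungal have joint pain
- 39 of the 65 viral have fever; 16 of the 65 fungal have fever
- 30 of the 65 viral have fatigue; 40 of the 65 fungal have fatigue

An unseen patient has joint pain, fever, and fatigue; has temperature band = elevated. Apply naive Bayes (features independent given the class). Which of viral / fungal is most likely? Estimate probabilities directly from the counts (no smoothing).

fungal

viral: (65/130) × (16/65) × (60/65) × (39/65) × (30/65) ≈ 0.0314611
fungal: (65/130) × (58/65) × (63/65) × (16/65) × (40/65) ≈ 0.0655036
Highest score → fungal.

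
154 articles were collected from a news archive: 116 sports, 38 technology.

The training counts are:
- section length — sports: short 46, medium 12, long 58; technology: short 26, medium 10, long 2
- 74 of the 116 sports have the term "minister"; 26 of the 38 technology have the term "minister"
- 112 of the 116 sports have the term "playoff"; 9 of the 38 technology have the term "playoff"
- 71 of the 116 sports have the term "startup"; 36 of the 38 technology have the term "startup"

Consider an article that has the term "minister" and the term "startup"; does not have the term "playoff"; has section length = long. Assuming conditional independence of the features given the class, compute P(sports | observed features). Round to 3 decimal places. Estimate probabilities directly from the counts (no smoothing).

0.441

sports: (116/154) × (58/116) × (74/116) × (4/116) × (71/116) ≈ 0.00507088
technology: (38/154) × (2/38) × (26/38) × (29/38) × (36/38) ≈ 0.0064244
P(sports | x) = 0.00507088 / 0.01149528 ≈ 0.441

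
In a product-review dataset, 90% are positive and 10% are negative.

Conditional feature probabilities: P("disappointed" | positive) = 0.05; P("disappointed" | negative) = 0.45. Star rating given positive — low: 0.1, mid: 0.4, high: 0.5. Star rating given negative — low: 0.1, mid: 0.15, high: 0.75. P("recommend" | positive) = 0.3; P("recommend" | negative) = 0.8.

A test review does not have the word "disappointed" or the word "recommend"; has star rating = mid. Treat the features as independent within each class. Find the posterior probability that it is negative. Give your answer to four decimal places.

positive: 0.9 × (1−0.05) × 0.4 × (1−0.3) = 0.2394
negative: 0.1 × (1−0.45) × 0.15 × (1−0.8) = 0.00165
P(negative | x) = 0.00165 / 0.24105 ≈ 0.0068

0.0068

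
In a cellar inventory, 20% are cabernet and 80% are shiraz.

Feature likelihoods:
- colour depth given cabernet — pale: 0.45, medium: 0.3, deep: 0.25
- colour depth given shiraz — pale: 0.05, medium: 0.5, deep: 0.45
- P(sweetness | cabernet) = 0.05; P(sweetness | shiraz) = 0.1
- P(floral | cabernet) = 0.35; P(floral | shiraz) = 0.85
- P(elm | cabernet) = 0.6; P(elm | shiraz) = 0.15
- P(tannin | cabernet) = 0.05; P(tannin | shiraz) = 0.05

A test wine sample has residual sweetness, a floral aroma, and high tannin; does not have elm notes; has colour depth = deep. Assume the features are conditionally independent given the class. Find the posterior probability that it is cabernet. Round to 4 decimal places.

0.0133

cabernet: 0.2 × 0.25 × 0.05 × 0.35 × (1−0.6) × 0.05 = 0.0000175
shiraz: 0.8 × 0.45 × 0.1 × 0.85 × (1−0.15) × 0.05 = 0.0013005
P(cabernet | x) = 0.0000175 / 0.001318 ≈ 0.0133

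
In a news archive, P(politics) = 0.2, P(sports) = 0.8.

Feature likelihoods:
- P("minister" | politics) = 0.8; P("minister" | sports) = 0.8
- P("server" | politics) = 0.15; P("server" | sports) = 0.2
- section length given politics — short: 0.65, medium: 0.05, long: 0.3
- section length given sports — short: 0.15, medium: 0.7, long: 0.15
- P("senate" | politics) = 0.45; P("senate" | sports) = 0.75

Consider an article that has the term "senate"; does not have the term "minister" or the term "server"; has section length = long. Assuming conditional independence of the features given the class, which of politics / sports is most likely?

sports

politics: 0.2 × (1−0.8) × (1−0.15) × 0.3 × 0.45 = 0.00459
sports: 0.8 × (1−0.8) × (1−0.2) × 0.15 × 0.75 = 0.0144
Highest score → sports.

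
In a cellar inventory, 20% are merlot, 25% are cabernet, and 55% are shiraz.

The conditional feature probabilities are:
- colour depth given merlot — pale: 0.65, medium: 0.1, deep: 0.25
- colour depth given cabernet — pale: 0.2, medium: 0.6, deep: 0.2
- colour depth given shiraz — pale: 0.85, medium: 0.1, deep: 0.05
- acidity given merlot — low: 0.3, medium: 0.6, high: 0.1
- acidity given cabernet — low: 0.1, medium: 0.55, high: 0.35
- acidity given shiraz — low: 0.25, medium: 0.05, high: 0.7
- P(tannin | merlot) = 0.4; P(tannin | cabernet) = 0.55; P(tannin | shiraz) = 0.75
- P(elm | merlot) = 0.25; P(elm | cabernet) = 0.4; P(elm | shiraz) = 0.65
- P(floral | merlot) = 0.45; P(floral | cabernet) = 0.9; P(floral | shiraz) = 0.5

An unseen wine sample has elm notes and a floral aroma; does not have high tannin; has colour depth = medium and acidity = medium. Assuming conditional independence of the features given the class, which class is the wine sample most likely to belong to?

merlot: 0.2 × 0.1 × 0.6 × (1−0.4) × 0.25 × 0.45 = 0.00081
cabernet: 0.25 × 0.6 × 0.55 × (1−0.55) × 0.4 × 0.9 = 0.013365
shiraz: 0.55 × 0.1 × 0.05 × (1−0.75) × 0.65 × 0.5 = 0.0002234375
Highest score → cabernet.

cabernet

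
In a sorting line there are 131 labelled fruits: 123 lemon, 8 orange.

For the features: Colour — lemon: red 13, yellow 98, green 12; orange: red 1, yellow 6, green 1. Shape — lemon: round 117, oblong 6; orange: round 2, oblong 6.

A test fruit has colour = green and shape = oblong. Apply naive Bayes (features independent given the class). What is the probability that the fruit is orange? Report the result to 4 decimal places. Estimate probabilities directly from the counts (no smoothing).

0.5616

lemon: (123/131) × (12/123) × (6/123) ≈ 0.00446844
orange: (8/131) × (1/8) × (6/8) ≈ 0.00572519
P(orange | x) = 0.00572519 / 0.01019363 ≈ 0.5616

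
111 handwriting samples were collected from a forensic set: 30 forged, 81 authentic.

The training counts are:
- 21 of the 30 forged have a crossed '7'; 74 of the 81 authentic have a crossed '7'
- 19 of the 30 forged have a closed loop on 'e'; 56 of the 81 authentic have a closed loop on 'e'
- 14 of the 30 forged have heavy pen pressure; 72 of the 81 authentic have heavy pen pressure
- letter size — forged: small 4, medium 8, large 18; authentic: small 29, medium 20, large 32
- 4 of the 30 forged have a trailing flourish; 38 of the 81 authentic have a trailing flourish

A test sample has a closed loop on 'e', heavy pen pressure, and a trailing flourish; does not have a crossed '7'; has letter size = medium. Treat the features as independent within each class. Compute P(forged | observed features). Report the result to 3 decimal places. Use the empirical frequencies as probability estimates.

0.160

forged: (30/111) × (9/30) × (19/30) × (14/30) × (8/30) × (4/30) ≈ 0.000852052
authentic: (81/111) × (7/81) × (56/81) × (72/81) × (20/81) × (38/81) ≈ 0.0044892
P(forged | x) = 0.000852052 / 0.005341252 ≈ 0.160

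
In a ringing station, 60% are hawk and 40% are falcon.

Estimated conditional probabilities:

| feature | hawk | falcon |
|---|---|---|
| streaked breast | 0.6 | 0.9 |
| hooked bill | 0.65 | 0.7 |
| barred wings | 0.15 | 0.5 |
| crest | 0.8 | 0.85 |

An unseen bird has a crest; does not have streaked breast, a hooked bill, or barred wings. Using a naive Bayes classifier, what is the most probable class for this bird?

hawk

hawk: 0.6 × (1−0.6) × (1−0.65) × (1−0.15) × 0.8 = 0.05712
falcon: 0.4 × (1−0.9) × (1−0.7) × (1−0.5) × 0.85 = 0.0051
Highest score → hawk.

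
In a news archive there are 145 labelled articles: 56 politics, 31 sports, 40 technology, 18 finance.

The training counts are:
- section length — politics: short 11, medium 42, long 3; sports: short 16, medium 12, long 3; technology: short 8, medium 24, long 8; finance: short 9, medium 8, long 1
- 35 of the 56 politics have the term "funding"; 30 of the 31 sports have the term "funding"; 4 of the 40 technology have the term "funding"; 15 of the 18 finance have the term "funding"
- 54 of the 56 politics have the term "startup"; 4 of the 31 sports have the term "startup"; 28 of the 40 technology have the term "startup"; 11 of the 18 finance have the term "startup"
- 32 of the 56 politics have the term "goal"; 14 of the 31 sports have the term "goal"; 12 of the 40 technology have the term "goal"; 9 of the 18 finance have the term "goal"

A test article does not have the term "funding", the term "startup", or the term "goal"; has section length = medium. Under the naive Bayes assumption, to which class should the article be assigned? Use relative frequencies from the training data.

politics: (56/145) × (42/56) × (21/56) × (2/56) × (24/56) ≈ 0.00166256
sports: (31/145) × (12/31) × (1/31) × (27/31) × (17/31) ≈ 0.00127509
technology: (40/145) × (24/40) × (36/40) × (12/40) × (28/40) ≈ 0.0312828
finance: (18/145) × (8/18) × (3/18) × (7/18) × (9/18) ≈ 0.00178799
Highest score → technology.

technology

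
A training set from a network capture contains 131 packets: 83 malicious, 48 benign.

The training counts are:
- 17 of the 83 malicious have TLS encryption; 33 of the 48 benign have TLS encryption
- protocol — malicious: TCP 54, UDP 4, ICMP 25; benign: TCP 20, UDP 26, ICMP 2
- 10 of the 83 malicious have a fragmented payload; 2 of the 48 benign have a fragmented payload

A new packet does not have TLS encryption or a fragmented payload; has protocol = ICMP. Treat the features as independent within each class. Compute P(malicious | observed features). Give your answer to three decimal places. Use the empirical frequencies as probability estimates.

malicious: (83/131) × (66/83) × (25/83) × (73/83) ≈ 0.133469
benign: (48/131) × (15/48) × (2/48) × (46/48) ≈ 0.0045722
P(malicious | x) = 0.133469 / 0.1380412 ≈ 0.967

0.967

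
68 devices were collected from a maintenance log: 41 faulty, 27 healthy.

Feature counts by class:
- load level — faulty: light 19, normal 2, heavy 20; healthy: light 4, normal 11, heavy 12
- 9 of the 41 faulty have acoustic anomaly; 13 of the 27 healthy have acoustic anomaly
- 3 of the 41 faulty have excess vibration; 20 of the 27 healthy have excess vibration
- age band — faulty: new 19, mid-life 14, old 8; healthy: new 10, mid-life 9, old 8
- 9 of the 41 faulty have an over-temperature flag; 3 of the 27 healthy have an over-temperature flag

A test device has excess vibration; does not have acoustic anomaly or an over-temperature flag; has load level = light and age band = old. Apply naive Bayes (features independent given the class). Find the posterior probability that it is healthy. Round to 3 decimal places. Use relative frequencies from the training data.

faulty: (41/68) × (19/41) × (32/41) × (3/41) × (8/41) × (32/41) ≈ 0.00243008
healthy: (27/68) × (4/27) × (14/27) × (20/27) × (8/27) × (24/27) ≈ 0.00595052
P(healthy | x) = 0.00595052 / 0.0083806 ≈ 0.710

0.710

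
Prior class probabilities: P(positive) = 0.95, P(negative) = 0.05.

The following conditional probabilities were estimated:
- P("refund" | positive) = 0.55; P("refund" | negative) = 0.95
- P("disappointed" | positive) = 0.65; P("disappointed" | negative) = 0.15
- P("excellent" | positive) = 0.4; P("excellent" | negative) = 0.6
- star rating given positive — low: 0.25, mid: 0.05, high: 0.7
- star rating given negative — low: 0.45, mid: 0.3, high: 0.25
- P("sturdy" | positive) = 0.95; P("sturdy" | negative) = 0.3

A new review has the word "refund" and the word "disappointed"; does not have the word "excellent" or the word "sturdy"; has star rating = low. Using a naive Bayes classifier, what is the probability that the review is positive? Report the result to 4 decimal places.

positive: 0.95 × 0.55 × 0.65 × (1−0.4) × 0.25 × (1−0.95) = 0.0025471875
negative: 0.05 × 0.95 × 0.15 × (1−0.6) × 0.45 × (1−0.3) = 0.00089775
P(positive | x) = 0.0025471875 / 0.0034449375 ≈ 0.7394

0.7394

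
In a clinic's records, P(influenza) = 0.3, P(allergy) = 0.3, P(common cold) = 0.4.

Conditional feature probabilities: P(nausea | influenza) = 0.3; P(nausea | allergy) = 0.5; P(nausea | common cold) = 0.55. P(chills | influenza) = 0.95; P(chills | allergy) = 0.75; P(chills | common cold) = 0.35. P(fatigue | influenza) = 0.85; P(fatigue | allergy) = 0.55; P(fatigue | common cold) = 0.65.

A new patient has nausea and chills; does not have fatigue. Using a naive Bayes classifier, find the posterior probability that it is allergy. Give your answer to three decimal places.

influenza: 0.3 × 0.3 × 0.95 × (1−0.85) = 0.012825
allergy: 0.3 × 0.5 × 0.75 × (1−0.55) = 0.050625
common cold: 0.4 × 0.55 × 0.35 × (1−0.65) = 0.02695
P(allergy | x) = 0.050625 / 0.0904 ≈ 0.560

0.560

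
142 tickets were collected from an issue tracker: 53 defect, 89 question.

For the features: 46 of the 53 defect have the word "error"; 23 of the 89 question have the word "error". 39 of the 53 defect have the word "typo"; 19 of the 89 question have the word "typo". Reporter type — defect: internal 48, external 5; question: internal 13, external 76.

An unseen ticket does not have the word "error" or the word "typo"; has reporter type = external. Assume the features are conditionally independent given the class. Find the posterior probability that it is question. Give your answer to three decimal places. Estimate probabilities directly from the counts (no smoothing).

defect: (53/142) × (7/53) × (14/53) × (5/53) ≈ 0.00122845
question: (89/142) × (66/89) × (70/89) × (76/89) ≈ 0.312167
P(question | x) = 0.312167 / 0.31339545 ≈ 0.996

0.996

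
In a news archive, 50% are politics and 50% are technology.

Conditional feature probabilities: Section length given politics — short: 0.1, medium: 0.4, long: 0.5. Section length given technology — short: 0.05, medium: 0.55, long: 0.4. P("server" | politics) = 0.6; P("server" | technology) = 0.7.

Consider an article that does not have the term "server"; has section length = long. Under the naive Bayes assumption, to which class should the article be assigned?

politics: 0.5 × 0.5 × (1−0.6) = 0.1
technology: 0.5 × 0.4 × (1−0.7) = 0.06
Highest score → politics.

politics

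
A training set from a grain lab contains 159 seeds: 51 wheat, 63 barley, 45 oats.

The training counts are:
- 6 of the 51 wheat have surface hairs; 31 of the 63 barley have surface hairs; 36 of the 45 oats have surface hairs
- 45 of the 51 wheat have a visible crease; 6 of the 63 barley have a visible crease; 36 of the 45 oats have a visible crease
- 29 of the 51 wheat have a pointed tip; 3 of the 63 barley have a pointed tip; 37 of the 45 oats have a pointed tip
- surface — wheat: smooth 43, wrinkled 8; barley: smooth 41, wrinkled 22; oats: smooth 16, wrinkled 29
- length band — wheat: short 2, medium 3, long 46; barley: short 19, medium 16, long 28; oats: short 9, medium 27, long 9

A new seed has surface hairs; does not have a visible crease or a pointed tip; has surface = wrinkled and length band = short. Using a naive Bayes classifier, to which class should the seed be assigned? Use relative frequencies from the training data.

barley

wheat: (51/159) × (6/51) × (6/51) × (22/51) × (8/51) × (2/51) ≈ 0.0000117806
barley: (63/159) × (31/63) × (57/63) × (60/63) × (22/63) × (19/63) ≈ 0.0176931
oats: (45/159) × (36/45) × (9/45) × (8/45) × (29/45) × (9/45) ≈ 0.0010376
Highest score → barley.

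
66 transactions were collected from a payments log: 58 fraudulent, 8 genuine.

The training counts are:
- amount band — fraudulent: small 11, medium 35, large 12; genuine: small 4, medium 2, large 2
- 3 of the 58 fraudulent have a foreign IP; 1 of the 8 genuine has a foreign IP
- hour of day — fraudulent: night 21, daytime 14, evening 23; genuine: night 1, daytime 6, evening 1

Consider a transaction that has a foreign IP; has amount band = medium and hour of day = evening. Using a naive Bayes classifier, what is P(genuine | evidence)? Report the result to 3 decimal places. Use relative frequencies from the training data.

0.042

fraudulent: (58/66) × (35/58) × (3/58) × (23/58) ≈ 0.0108772
genuine: (8/66) × (2/8) × (1/8) × (1/8) ≈ 0.000473485
P(genuine | x) = 0.000473485 / 0.011350685 ≈ 0.042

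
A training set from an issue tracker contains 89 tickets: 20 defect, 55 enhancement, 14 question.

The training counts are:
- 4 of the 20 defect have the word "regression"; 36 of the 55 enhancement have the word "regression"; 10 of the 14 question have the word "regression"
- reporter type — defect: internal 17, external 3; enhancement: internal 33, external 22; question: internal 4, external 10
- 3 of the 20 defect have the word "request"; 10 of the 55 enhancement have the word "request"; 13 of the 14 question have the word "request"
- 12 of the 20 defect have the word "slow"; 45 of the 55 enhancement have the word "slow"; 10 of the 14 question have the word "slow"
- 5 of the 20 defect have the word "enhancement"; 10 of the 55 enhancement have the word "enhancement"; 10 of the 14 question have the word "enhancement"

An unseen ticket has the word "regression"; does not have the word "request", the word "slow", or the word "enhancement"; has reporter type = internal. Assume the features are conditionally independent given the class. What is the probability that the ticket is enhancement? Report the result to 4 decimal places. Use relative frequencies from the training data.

defect: (20/89) × (4/20) × (17/20) × (17/20) × (8/20) × (15/20) ≈ 0.00974157
enhancement: (55/89) × (36/55) × (33/55) × (45/55) × (10/55) × (45/55) ≈ 0.0295393
question: (14/89) × (10/14) × (4/14) × (1/14) × (4/14) × (4/14) ≈ 0.000187188
P(enhancement | x) = 0.0295393 / 0.039468058 ≈ 0.7484

0.7484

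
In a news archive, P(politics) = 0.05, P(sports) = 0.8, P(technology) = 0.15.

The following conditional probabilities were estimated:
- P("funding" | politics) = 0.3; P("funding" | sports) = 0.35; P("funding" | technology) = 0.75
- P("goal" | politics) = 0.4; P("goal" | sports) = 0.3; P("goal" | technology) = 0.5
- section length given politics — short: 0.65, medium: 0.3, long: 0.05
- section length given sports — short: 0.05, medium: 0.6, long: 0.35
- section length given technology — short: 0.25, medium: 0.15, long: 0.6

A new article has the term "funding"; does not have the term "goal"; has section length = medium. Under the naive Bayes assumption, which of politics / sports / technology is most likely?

politics: 0.05 × 0.3 × (1−0.4) × 0.3 = 0.0027
sports: 0.8 × 0.35 × (1−0.3) × 0.6 = 0.1176
technology: 0.15 × 0.75 × (1−0.5) × 0.15 = 0.0084375
Highest score → sports.

sports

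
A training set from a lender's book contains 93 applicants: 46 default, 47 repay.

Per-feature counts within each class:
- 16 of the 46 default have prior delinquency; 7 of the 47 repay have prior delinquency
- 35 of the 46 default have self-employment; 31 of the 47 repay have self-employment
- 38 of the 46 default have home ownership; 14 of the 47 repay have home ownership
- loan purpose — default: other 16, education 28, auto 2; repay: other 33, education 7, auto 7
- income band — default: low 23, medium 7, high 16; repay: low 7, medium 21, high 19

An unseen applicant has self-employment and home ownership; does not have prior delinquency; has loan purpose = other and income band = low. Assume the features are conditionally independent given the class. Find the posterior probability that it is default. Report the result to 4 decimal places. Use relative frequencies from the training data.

default: (46/93) × (30/46) × (35/46) × (38/46) × (16/46) × (23/46) ≈ 0.035262
repay: (47/93) × (40/47) × (31/47) × (14/47) × (33/47) × (7/47) ≈ 0.00883664
P(default | x) = 0.035262 / 0.04409864 ≈ 0.7996

0.7996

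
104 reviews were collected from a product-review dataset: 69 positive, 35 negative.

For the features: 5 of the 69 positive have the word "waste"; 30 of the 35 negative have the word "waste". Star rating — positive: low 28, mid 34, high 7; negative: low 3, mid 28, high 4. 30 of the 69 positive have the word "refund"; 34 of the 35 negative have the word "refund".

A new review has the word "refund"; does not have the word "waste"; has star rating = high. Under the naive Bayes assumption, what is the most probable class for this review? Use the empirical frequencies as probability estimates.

positive

positive: (69/104) × (64/69) × (7/69) × (30/69) ≈ 0.0271436
negative: (35/104) × (5/35) × (4/35) × (34/35) ≈ 0.00533752
Highest score → positive.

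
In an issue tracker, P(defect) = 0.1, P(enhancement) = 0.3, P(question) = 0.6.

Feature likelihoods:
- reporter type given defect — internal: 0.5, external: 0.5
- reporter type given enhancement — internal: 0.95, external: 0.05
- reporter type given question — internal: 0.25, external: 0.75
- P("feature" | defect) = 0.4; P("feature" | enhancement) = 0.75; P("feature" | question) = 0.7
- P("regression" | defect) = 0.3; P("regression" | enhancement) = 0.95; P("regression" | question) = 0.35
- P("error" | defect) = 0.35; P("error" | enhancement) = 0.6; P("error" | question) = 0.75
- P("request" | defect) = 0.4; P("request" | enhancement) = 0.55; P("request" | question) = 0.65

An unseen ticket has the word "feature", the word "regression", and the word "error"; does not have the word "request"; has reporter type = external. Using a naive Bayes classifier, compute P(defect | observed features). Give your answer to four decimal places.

defect: 0.1 × 0.5 × 0.4 × 0.3 × 0.35 × (1−0.4) = 0.00126
enhancement: 0.3 × 0.05 × 0.75 × 0.95 × 0.6 × (1−0.55) = 0.002885625
question: 0.6 × 0.75 × 0.7 × 0.35 × 0.75 × (1−0.65) = 0.028940625
P(defect | x) = 0.00126 / 0.03308625 ≈ 0.0381

0.0381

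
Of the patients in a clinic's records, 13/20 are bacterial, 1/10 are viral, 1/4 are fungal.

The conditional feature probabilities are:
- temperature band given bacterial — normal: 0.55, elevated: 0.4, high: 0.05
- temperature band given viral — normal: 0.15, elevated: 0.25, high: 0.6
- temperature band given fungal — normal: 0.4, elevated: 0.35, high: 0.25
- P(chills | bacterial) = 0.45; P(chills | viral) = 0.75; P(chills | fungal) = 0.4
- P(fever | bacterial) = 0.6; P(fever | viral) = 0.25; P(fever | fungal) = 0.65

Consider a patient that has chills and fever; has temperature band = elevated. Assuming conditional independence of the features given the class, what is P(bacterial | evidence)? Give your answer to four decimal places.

bacterial: 0.65 × 0.4 × 0.45 × 0.6 = 0.0702
viral: 0.1 × 0.25 × 0.75 × 0.25 = 0.0046875
fungal: 0.25 × 0.35 × 0.4 × 0.65 = 0.02275
P(bacterial | x) = 0.0702 / 0.0976375 ≈ 0.7190

0.7190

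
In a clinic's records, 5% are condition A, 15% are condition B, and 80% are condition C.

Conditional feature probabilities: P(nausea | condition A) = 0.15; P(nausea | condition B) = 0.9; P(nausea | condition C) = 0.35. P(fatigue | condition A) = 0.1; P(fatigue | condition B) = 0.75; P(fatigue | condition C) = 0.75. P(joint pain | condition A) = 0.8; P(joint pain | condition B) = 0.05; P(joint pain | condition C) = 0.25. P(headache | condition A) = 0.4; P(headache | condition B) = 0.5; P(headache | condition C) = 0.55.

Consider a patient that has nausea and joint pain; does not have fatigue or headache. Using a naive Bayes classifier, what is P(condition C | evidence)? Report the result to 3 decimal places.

0.659

condition A: 0.05 × 0.15 × (1−0.1) × 0.8 × (1−0.4) = 0.00324
condition B: 0.15 × 0.9 × (1−0.75) × 0.05 × (1−0.5) = 0.00084375
condition C: 0.8 × 0.35 × (1−0.75) × 0.25 × (1−0.55) = 0.007875
P(condition C | x) = 0.007875 / 0.01195875 ≈ 0.659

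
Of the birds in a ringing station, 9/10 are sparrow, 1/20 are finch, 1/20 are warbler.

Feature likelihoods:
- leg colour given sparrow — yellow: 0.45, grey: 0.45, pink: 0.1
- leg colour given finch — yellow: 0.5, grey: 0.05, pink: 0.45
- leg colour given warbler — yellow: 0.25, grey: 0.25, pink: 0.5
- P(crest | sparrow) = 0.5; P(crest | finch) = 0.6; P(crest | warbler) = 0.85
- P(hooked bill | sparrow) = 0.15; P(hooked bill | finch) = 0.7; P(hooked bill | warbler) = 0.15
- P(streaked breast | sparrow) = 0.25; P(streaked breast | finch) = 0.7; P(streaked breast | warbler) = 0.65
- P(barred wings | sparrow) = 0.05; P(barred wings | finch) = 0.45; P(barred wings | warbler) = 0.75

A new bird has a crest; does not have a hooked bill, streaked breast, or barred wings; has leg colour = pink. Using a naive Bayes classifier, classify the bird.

sparrow

sparrow: 0.9 × 0.1 × 0.5 × (1−0.15) × (1−0.25) × (1−0.05) = 0.027253125
finch: 0.05 × 0.45 × 0.6 × (1−0.7) × (1−0.7) × (1−0.45) = 0.00066825
warbler: 0.05 × 0.5 × 0.85 × (1−0.15) × (1−0.65) × (1−0.75) = 0.00158046875
Highest score → sparrow.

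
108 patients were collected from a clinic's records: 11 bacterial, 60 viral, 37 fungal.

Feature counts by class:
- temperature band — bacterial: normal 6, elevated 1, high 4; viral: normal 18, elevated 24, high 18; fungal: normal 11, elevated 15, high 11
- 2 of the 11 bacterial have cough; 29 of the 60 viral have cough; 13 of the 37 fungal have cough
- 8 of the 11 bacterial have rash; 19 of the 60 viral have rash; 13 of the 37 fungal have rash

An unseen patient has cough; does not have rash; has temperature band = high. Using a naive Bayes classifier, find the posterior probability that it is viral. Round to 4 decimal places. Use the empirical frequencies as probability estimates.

0.6873

bacterial: (11/108) × (4/11) × (2/11) × (3/11) ≈ 0.00183655
viral: (60/108) × (18/60) × (29/60) × (41/60) ≈ 0.0550463
fungal: (37/108) × (11/37) × (13/37) × (24/37) ≈ 0.0232124
P(viral | x) = 0.0550463 / 0.08009525 ≈ 0.6873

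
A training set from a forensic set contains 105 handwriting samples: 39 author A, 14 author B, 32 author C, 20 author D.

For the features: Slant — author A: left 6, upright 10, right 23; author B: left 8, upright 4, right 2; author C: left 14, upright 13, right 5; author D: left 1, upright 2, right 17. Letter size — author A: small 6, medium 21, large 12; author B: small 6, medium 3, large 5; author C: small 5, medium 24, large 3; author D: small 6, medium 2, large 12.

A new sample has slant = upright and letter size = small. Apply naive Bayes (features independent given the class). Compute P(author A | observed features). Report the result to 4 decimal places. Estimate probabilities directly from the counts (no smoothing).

0.2615

author A: (39/105) × (10/39) × (6/39) ≈ 0.014652
author B: (14/105) × (4/14) × (6/14) ≈ 0.0163265
author C: (32/105) × (13/32) × (5/32) ≈ 0.0193452
author D: (20/105) × (2/20) × (6/20) ≈ 0.00571429
P(author A | x) = 0.014652 / 0.05603799 ≈ 0.2615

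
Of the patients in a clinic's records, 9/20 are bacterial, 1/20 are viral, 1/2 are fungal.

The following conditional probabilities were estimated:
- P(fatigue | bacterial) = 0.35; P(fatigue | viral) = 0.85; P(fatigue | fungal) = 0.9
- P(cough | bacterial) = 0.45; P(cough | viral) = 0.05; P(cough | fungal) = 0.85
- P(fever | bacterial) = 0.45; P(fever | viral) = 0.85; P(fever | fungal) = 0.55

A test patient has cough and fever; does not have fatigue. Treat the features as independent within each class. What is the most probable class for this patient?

bacterial: 0.45 × (1−0.35) × 0.45 × 0.45 = 0.05923125
viral: 0.05 × (1−0.85) × 0.05 × 0.85 = 0.00031875
fungal: 0.5 × (1−0.9) × 0.85 × 0.55 = 0.023375
Highest score → bacterial.

bacterial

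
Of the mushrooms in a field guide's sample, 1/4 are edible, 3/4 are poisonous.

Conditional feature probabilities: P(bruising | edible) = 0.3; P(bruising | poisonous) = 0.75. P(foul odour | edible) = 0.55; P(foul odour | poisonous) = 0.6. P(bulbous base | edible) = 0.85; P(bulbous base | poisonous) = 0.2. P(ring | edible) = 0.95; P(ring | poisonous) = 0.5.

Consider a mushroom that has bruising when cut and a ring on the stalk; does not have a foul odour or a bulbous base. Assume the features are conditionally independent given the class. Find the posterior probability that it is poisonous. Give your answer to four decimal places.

0.9493

edible: 0.25 × 0.3 × (1−0.55) × (1−0.85) × 0.95 = 0.004809375
poisonous: 0.75 × 0.75 × (1−0.6) × (1−0.2) × 0.5 = 0.09
P(poisonous | x) = 0.09 / 0.094809375 ≈ 0.9493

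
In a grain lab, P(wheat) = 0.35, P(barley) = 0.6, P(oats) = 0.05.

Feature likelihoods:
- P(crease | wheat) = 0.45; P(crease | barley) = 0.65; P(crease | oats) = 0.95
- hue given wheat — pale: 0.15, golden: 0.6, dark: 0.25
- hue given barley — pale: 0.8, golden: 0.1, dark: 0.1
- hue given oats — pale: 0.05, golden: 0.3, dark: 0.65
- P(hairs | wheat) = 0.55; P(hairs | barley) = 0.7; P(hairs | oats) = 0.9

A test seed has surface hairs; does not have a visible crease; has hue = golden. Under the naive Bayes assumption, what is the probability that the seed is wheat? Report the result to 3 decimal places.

0.805

wheat: 0.35 × (1−0.45) × 0.6 × 0.55 = 0.063525
barley: 0.6 × (1−0.65) × 0.1 × 0.7 = 0.0147
oats: 0.05 × (1−0.95) × 0.3 × 0.9 = 0.000675
P(wheat | x) = 0.063525 / 0.0789 ≈ 0.805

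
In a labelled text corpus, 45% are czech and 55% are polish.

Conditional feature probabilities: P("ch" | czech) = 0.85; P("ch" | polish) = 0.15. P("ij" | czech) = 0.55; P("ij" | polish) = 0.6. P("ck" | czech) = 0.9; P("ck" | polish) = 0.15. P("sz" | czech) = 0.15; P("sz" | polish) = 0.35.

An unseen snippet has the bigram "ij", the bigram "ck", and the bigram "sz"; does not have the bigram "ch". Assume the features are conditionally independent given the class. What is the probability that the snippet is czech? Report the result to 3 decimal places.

czech: 0.45 × (1−0.85) × 0.55 × 0.9 × 0.15 = 0.005011875
polish: 0.55 × (1−0.15) × 0.6 × 0.15 × 0.35 = 0.01472625
P(czech | x) = 0.005011875 / 0.019738125 ≈ 0.254

0.254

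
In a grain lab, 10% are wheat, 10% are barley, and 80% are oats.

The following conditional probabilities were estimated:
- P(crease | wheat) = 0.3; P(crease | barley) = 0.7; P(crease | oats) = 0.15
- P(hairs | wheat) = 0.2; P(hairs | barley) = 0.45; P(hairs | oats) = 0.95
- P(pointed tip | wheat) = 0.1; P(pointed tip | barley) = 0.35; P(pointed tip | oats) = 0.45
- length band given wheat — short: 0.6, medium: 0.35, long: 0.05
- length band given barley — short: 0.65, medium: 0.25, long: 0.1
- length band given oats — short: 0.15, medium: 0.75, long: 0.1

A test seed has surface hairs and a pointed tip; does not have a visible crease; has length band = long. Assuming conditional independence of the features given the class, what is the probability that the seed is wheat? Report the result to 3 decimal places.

wheat: 0.1 × (1−0.3) × 0.2 × 0.1 × 0.05 = 0.00007
barley: 0.1 × (1−0.7) × 0.45 × 0.35 × 0.1 = 0.0004725
oats: 0.8 × (1−0.15) × 0.95 × 0.45 × 0.1 = 0.02907
P(wheat | x) = 0.00007 / 0.0296125 ≈ 0.002

0.002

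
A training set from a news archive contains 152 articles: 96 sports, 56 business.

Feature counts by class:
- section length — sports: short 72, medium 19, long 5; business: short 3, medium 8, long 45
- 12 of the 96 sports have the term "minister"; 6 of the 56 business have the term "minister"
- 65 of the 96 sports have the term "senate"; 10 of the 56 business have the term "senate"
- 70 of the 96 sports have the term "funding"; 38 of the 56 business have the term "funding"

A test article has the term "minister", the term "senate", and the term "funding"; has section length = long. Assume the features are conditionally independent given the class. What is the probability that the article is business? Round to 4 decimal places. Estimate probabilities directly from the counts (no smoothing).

sports: (96/152) × (5/96) × (12/96) × (65/96) × (70/96) ≈ 0.00203004
business: (56/152) × (45/56) × (6/56) × (10/56) × (38/56) ≈ 0.00384361
P(business | x) = 0.00384361 / 0.00587365 ≈ 0.6544

0.6544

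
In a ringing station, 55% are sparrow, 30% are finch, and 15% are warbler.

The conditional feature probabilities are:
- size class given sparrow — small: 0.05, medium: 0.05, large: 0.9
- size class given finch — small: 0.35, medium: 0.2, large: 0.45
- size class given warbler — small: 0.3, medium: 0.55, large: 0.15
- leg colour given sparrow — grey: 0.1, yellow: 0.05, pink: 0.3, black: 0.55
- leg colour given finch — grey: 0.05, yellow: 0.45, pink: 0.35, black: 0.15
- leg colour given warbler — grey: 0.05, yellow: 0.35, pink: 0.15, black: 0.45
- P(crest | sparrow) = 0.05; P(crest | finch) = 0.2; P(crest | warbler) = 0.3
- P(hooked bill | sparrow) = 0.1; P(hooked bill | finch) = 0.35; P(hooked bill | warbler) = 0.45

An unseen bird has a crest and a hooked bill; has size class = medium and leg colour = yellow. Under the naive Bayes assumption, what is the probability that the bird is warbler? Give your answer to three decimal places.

sparrow: 0.55 × 0.05 × 0.05 × 0.05 × 0.1 = 0.000006875
finch: 0.3 × 0.2 × 0.45 × 0.2 × 0.35 = 0.00189
warbler: 0.15 × 0.55 × 0.35 × 0.3 × 0.45 = 0.003898125
P(warbler | x) = 0.003898125 / 0.005795 ≈ 0.673

0.673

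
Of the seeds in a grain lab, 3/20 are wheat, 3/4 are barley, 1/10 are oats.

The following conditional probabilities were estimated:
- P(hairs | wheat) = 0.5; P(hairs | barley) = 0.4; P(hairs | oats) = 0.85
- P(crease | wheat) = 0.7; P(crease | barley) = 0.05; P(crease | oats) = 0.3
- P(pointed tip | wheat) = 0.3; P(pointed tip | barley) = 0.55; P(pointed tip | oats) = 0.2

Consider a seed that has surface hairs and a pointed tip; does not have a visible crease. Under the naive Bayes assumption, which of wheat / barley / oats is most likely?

wheat: 0.15 × 0.5 × (1−0.7) × 0.3 = 0.00675
barley: 0.75 × 0.4 × (1−0.05) × 0.55 = 0.15675
oats: 0.1 × 0.85 × (1−0.3) × 0.2 = 0.0119
Highest score → barley.

barley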